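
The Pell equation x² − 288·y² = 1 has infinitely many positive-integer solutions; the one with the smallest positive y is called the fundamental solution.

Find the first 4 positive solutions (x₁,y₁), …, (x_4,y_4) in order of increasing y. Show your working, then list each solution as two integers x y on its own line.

d=288: √d = [16; 1,32] (ℓ=2, even), read p_1/q_1
step 0: (16, 1)  from 16·(1,0) + (0,1)
step 1: (17, 1)  from 1·(16,1) + (1,0)
(x₁, y₁) = (17, 1);  17² − 288·1² = 1 ✓
n=2: (17,1)∘(17,1) = (17·17+288·1·1, 17·1+1·17) = (577,34)
n=3: (577,34)∘(17,1) = (17·577+288·1·34, 17·34+1·577) = (19601,1155)
n=4: (19601,1155)∘(17,1) = (17·19601+288·1·1155, 17·1155+1·19601) = (665857,39236)

17 1
577 34
19601 1155
665857 39236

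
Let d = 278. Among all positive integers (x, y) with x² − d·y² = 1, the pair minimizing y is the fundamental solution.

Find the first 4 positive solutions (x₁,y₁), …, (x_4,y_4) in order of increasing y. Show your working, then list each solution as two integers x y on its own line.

2501 150
12510001 750300
62575022501 3753000450
313000250040001 18772507500600

d=278: √d = [16; 1,2,16,2,1,32] (ℓ=6, even), read p_5/q_5
step 0: (16, 1)  from 16·(1,0) + (0,1)
…
step 3: (817, 49)  from 16·(50,3) + (17,1)
step 4: (1684, 101)  from 2·(817,49) + (50,3)
step 5: (2501, 150)  from 1·(1684,101) + (817,49)
fundamental: x₁=2501, y₁=150  (since 6255001 − 278·22500 = 1)
n=2: (2501,150)∘(2501,150) = (2501·2501+278·150·150, 2501·150+150·2501) = (12510001,750300)
n=3: (12510001,750300)∘(2501,150) = (2501·12510001+278·150·750300, 2501·750300+150·12510001) = (62575022501,3753000450)
n=4: (62575022501,3753000450)∘(2501,150) = (2501·62575022501+278·150·3753000450, 2501·3753000450+150·62575022501) = (313000250040001,18772507500600)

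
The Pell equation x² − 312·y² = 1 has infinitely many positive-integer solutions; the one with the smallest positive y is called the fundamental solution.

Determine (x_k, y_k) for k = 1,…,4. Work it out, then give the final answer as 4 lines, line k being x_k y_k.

53 3
5617 318
595349 33705
63101377 3572412

d=312: √d = [17; 1,1,1,34] (ℓ=4, even), read p_3/q_3
k=0  a_k=17  p_k/q_k = 17/1
…
k=2  a_k=1  p_k/q_k = 35/2
k=3  a_k=1  p_k/q_k = 53/3
→ (53, 3).  Check: 53²=2809, 312·3²=2808, difference 1.
k=2:  x_2 = 53·53+312·3·3 = 5617,  y_2 = 53·3+3·53 = 318
k=3:  x_3 = 53·5617+312·3·318 = 595349,  y_3 = 53·318+3·5617 = 33705
k=4:  x_4 = 53·595349+312·3·33705 = 63101377,  y_4 = 53·33705+3·595349 = 3572412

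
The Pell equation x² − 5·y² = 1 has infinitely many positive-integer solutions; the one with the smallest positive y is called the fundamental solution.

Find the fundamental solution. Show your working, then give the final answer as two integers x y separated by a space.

9 4

[2; 4] for √5; ℓ=1 ⇒ convergent index 1
k=0  a_k=2  p_k/q_k = 2/1
k=1  a_k=4  p_k/q_k = 9/4
(x₁, y₁) = (9, 4);  9² − 5·4² = 1 ✓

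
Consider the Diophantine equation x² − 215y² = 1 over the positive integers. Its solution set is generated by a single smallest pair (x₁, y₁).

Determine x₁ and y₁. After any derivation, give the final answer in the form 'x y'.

44 3

d=215: √d = [14; 1,1,1,28] (ℓ=4, even), read p_3/q_3
step 0: (14, 1)  from 14·(1,0) + (0,1)
…
step 2: (29, 2)  from 1·(15,1) + (14,1)
step 3: (44, 3)  from 1·(29,2) + (15,1)
(x₁, y₁) = (44, 3);  44² − 215·3² = 1 ✓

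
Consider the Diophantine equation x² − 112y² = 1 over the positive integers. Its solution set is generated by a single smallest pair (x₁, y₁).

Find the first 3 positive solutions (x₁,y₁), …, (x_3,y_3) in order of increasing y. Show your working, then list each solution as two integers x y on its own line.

127 12
32257 3048
8193151 774180

√112 → a₀=10, period (1,1,2,1,1,20); ℓ=6 even so k=5
i=0: a=10 ⇒ p=10, q=1
…
i=2: a=1 ⇒ p=21, q=2
…
i=4: a=1 ⇒ p=74, q=7
i=5: a=1 ⇒ p=127, q=12
(x₁, y₁) = (127, 12);  127² − 112·12² = 1 ✓
(x_2, y_2) = (127·127 + 112·12·12, 127·12 + 12·127) = (32257, 3048)
(x_3, y_3) = (127·32257 + 112·12·3048, 127·3048 + 12·32257) = (8193151, 774180)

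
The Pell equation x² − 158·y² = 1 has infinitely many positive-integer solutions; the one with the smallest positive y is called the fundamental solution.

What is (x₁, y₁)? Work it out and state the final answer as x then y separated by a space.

√158 = [12; 1,1,3,12,3,1,1,24, …], period ℓ=8 (even) → k=7
a_0=12:  p_0=12·1+0=12,  q_0=12·0+1=1
…
a_2=1:  p_2=1·13+12=25,  q_2=1·1+1=2
a_3=3:  p_3=3·25+13=88,  q_3=3·2+1=7
…
a_6=1:  p_6=1·3331+1081=4412,  q_6=1·265+86=351
a_7=1:  p_7=1·4412+3331=7743,  q_7=1·351+265=616
→ (7743, 616).  Check: 7743²=59954049, 158·616²=59954048, difference 1.

7743 616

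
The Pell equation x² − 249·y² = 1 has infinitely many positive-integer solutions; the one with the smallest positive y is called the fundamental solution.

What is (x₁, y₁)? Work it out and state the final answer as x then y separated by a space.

8553815 542076

√249 → a₀=15, period (1,3,1,1,5,…,3,1,30); ℓ=16 even so k=15
a_0=15:  p_0=15·1+0=15,  q_0=15·0+1=1
…
a_2=3:  p_2=3·16+15=63,  q_2=3·1+1=4
a_3=1:  p_3=1·63+16=79,  q_3=1·4+1=5
a_4=1:  p_4=1·79+63=142,  q_4=1·5+4=9
a_5=5:  p_5=5·142+79=789,  q_5=5·9+5=50
…
a_7=3:  p_7=3·931+789=3582,  q_7=3·59+50=227
a_8=10:  p_8=10·3582+931=36751,  q_8=10·227+59=2329
a_9=3:  p_9=3·36751+3582=113835,  q_9=3·2329+227=7214
…
a_11=5:  p_11=5·150586+113835=866765,  q_11=5·9543+7214=54929
…
a_13=1:  p_13=1·1017351+866765=1884116,  q_13=1·64472+54929=119401
a_14=3:  p_14=3·1884116+1017351=6669699,  q_14=3·119401+64472=422675
a_15=1:  p_15=1·6669699+1884116=8553815,  q_15=1·422675+119401=542076
(x₁, y₁) = (8553815, 542076);  8553815² − 249·542076² = 1 ✓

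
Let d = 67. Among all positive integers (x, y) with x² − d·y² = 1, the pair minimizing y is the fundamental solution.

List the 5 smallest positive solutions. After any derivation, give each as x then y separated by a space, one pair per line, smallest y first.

48842 5967
4771081927 582880428
466058366908226 56938091722785
45526445508292066657 5561940551265649512
4447205302565943872414162 543312600752895615207423

√67 → a₀=8, period (5,2,1,1,7,1,1,2,5,16); ℓ=10 even so k=9
a_0=8:  p_0=8·1+0=8,  q_0=8·0+1=1
a_1=5:  p_1=5·8+1=41,  q_1=5·1+0=5
…
a_4=1:  p_4=1·131+90=221,  q_4=1·16+11=27
a_5=7:  p_5=7·221+131=1678,  q_5=7·27+16=205
a_6=1:  p_6=1·1678+221=1899,  q_6=1·205+27=232
a_7=1:  p_7=1·1899+1678=3577,  q_7=1·232+205=437
a_8=2:  p_8=2·3577+1899=9053,  q_8=2·437+232=1106
a_9=5:  p_9=5·9053+3577=48842,  q_9=5·1106+437=5967
fundamental: x₁=48842, y₁=5967  (since 2385540964 − 67·35605089 = 1)
k=2:  x_2 = 48842·48842+67·5967·5967 = 4771081927,  y_2 = 48842·5967+5967·48842 = 582880428
k=3:  x_3 = 48842·4771081927+67·5967·582880428 = 466058366908226,  y_3 = 48842·582880428+5967·4771081927 = 56938091722785
k=4:  x_4 = 48842·466058366908226+67·5967·56938091722785 = 45526445508292066657,  y_4 = 48842·56938091722785+5967·466058366908226 = 5561940551265649512
k=5:  x_5 = 48842·45526445508292066657+67·5967·5561940551265649512 = 4447205302565943872414162,  y_5 = 48842·5561940551265649512+5967·45526445508292066657 = 543312600752895615207423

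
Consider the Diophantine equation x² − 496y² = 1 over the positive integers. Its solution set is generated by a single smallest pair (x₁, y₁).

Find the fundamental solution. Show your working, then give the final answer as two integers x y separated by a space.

4620799 207480

d=496: √d = [22; 3,1,2,4,1,…,1,3,44] (ℓ=16, even), read p_15/q_15
k=0  a_k=22  p_k/q_k = 22/1
k=1  a_k=3  p_k/q_k = 67/3
…
k=3  a_k=2  p_k/q_k = 245/11
k=4  a_k=4  p_k/q_k = 1069/48
…
k=6  a_k=1  p_k/q_k = 2383/107
k=7  a_k=2  p_k/q_k = 6080/273
k=8  a_k=2  p_k/q_k = 14543/653
k=9  a_k=2  p_k/q_k = 35166/1579
…
k=11  a_k=1  p_k/q_k = 84875/3811
…
k=13  a_k=2  p_k/q_k = 863293/38763
k=14  a_k=1  p_k/q_k = 1252502/56239
k=15  a_k=3  p_k/q_k = 4620799/207480
→ (4620799, 207480).  Check: 4620799²=21351783398401, 496·207480²=21351783398400, difference 1.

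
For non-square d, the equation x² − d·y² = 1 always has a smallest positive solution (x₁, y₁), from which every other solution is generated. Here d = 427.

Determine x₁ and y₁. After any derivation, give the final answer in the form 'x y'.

√427 = [20; 1,1,1,40, …], period ℓ=4 (even) → k=3
k=0  a_k=20  p_k/q_k = 20/1
…
k=2  a_k=1  p_k/q_k = 41/2
k=3  a_k=1  p_k/q_k = 62/3
(x₁, y₁) = (62, 3);  62² − 427·3² = 1 ✓

62 3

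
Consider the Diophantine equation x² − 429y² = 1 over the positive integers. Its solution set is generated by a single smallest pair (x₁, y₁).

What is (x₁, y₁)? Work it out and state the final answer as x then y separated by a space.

d=429: √d = [20; 1,2,2,9,1,12,1,9,2,2,1,40] (ℓ=12, even), read p_11/q_11
k=0  a_k=20  p_k/q_k = 20/1
k=1  a_k=1  p_k/q_k = 21/1
…
k=3  a_k=2  p_k/q_k = 145/7
k=4  a_k=9  p_k/q_k = 1367/66
…
k=7  a_k=1  p_k/q_k = 21023/1015
…
k=10  a_k=2  p_k/q_k = 1085636/52415
k=11  a_k=1  p_k/q_k = 1524095/73584
→ (1524095, 73584).  Check: 1524095²=2322865569025, 429·73584²=2322865569024, difference 1.

1524095 73584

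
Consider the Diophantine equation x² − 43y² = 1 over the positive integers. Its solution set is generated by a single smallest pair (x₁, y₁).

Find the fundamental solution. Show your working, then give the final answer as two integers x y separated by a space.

√43 = [6; 1,1,3,1,5,1,3,1,1,12, …], period ℓ=10 (even) → k=9
a_0=6:  p_0=6·1+0=6,  q_0=6·0+1=1
a_1=1:  p_1=1·6+1=7,  q_1=1·1+0=1
a_2=1:  p_2=1·7+6=13,  q_2=1·1+1=2
…
a_4=1:  p_4=1·46+13=59,  q_4=1·7+2=9
a_5=5:  p_5=5·59+46=341,  q_5=5·9+7=52
a_6=1:  p_6=1·341+59=400,  q_6=1·52+9=61
…
a_8=1:  p_8=1·1541+400=1941,  q_8=1·235+61=296
a_9=1:  p_9=1·1941+1541=3482,  q_9=1·296+235=531
→ (3482, 531).  Check: 3482²=12124324, 43·531²=12124323, difference 1.

3482 531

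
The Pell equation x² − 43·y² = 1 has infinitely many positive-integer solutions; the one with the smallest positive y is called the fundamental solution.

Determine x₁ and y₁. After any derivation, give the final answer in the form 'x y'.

3482 531

√43 → a₀=6, period (1,1,3,1,5,1,3,1,1,12); ℓ=10 even so k=9
k=0  a_k=6  p_k/q_k = 6/1
k=1  a_k=1  p_k/q_k = 7/1
k=2  a_k=1  p_k/q_k = 13/2
k=3  a_k=3  p_k/q_k = 46/7
k=4  a_k=1  p_k/q_k = 59/9
k=5  a_k=5  p_k/q_k = 341/52
k=6  a_k=1  p_k/q_k = 400/61
…
k=8  a_k=1  p_k/q_k = 1941/296
k=9  a_k=1  p_k/q_k = 3482/531
fundamental: x₁=3482, y₁=531  (since 12124324 − 43·281961 = 1)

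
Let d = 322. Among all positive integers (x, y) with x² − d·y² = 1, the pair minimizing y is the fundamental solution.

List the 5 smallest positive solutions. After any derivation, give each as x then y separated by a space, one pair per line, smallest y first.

323 18
208657 11628
134792099 7511670
87075487297 4852527192
56250630001763 3134725054362

√322 = [17; 1,16,1,34, …], period ℓ=4 (even) → k=3
i=0: a=17 ⇒ p=17, q=1
…
i=2: a=16 ⇒ p=305, q=17
i=3: a=1 ⇒ p=323, q=18
→ (323, 18).  Check: 323²=104329, 322·18²=104328, difference 1.
n=2: (323,18)∘(323,18) = (323·323+322·18·18, 323·18+18·323) = (208657,11628)
n=3: (208657,11628)∘(323,18) = (323·208657+322·18·11628, 323·11628+18·208657) = (134792099,7511670)
n=4: (134792099,7511670)∘(323,18) = (323·134792099+322·18·7511670, 323·7511670+18·134792099) = (87075487297,4852527192)
n=5: (87075487297,4852527192)∘(323,18) = (323·87075487297+322·18·4852527192, 323·4852527192+18·87075487297) = (56250630001763,3134725054362)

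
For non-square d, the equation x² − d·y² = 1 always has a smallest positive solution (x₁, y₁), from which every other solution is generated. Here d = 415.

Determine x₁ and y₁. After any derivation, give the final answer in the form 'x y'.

√415 = [20; 2,1,2,4,6,…,1,2,40, …], period ℓ=16 (even) → k=15
i=0: a=20 ⇒ p=20, q=1
i=1: a=2 ⇒ p=41, q=2
…
i=3: a=2 ⇒ p=163, q=8
i=4: a=4 ⇒ p=713, q=35
i=5: a=6 ⇒ p=4441, q=218
i=6: a=1 ⇒ p=5154, q=253
i=7: a=1 ⇒ p=9595, q=471
i=8: a=3 ⇒ p=33939, q=1666
…
i=10: a=1 ⇒ p=77473, q=3803
i=11: a=6 ⇒ p=508372, q=24955
…
i=13: a=2 ⇒ p=4730294, q=232201
i=14: a=1 ⇒ p=6841255, q=335824
i=15: a=2 ⇒ p=18412804, q=903849
(x₁, y₁) = (18412804, 903849);  18412804² − 415·903849² = 1 ✓

18412804 903849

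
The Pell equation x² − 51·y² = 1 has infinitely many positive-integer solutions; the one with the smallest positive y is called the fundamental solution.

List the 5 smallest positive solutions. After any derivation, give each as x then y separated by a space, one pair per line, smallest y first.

50 7
4999 700
499850 69993
49980001 6998600
4997500250 699790007

d=51: √d = [7; 7,14] (ℓ=2, even), read p_1/q_1
a_0=7:  p_0=7·1+0=7,  q_0=7·0+1=1
a_1=7:  p_1=7·7+1=50,  q_1=7·1+0=7
→ (50, 7).  Check: 50²=2500, 51·7²=2499, difference 1.
(50+7√51)^2 = 4999 + 700√51
(50+7√51)^3 = 499850 + 69993√51
(50+7√51)^4 = 49980001 + 6998600√51
(50+7√51)^5 = 4997500250 + 699790007√51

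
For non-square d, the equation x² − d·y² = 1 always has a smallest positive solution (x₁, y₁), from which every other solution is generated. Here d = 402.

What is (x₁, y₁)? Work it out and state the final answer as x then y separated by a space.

401 20

[20; 20,40] for √402; ℓ=2 ⇒ convergent index 1
step 0: (20, 1)  from 20·(1,0) + (0,1)
step 1: (401, 20)  from 20·(20,1) + (1,0)
(x₁, y₁) = (401, 20);  401² − 402·20² = 1 ✓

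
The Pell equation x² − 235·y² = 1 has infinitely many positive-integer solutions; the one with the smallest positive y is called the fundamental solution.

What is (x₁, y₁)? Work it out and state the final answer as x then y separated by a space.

√235 → a₀=15, period (3,30); ℓ=2 even so k=1
k=0  a_k=15  p_k/q_k = 15/1
k=1  a_k=3  p_k/q_k = 46/3
(x₁, y₁) = (46, 3);  46² − 235·3² = 1 ✓

46 3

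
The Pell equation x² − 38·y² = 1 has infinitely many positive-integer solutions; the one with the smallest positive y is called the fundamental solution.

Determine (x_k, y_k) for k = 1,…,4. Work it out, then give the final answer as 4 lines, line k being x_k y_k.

37 6
2737 444
202501 32850
14982337 2430456

d=38: √d = [6; 6,12] (ℓ=2, even), read p_1/q_1
i=0: a=6 ⇒ p=6, q=1
i=1: a=6 ⇒ p=37, q=6
fundamental: x₁=37, y₁=6  (since 1369 − 38·36 = 1)
(37+6√38)^2 = 2737 + 444√38
(37+6√38)^3 = 202501 + 32850√38
(37+6√38)^4 = 14982337 + 2430456√38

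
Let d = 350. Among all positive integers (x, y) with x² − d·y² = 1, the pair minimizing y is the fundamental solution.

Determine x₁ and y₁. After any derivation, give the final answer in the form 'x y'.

d=350: √d = [18; 1,2,2,2,1,36] (ℓ=6, even), read p_5/q_5
a_0=18:  p_0=18·1+0=18,  q_0=18·0+1=1
…
a_4=2:  p_4=2·131+56=318,  q_4=2·7+3=17
a_5=1:  p_5=1·318+131=449,  q_5=1·17+7=24
(x₁, y₁) = (449, 24);  449² − 350·24² = 1 ✓

449 24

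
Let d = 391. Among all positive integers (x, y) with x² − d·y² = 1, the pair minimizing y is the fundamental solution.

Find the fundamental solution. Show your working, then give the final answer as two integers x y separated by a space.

√391 → a₀=19, period (1,3,2,2,1,…,3,1,38); ℓ=16 even so k=15
step 0: (19, 1)  from 19·(1,0) + (0,1)
…
step 7: (2709, 137)  from 2·(1048,53) + (613,31)
…
step 9: (107747, 5449)  from 2·(52519,2656) + (2709,137)
…
step 11: (268013, 13554)  from 1·(160266,8105) + (107747,5449)
…
step 14: (5678083, 287153)  from 3·(1660597,83980) + (696292,35213)
step 15: (7338680, 371133)  from 1·(5678083,287153) + (1660597,83980)
→ (7338680, 371133).  Check: 7338680²=53856224142400, 391·371133²=53856224142399, difference 1.

7338680 371133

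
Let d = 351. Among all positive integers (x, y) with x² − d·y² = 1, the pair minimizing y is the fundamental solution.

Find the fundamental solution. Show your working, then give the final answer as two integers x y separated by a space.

[18; 1,2,1,3,2,2,2,3,1,2,1,36] for √351; ℓ=12 ⇒ convergent index 11
step 0: (18, 1)  from 18·(1,0) + (0,1)
step 1: (19, 1)  from 1·(18,1) + (1,0)
…
step 5: (637, 34)  from 2·(281,15) + (75,4)
step 6: (1555, 83)  from 2·(637,34) + (281,15)
…
step 10: (45882, 2449)  from 2·(16543,883) + (12796,683)
step 11: (62425, 3332)  from 1·(45882,2449) + (16543,883)
→ (62425, 3332).  Check: 62425²=3896880625, 351·3332²=3896880624, difference 1.

62425 3332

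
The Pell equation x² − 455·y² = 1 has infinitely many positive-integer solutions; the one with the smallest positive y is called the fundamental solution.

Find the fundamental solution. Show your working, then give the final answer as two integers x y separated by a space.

64 3

[21; 3,42] for √455; ℓ=2 ⇒ convergent index 1
i=0: a=21 ⇒ p=21, q=1
i=1: a=3 ⇒ p=64, q=3
→ (64, 3).  Check: 64²=4096, 455·3²=4095, difference 1.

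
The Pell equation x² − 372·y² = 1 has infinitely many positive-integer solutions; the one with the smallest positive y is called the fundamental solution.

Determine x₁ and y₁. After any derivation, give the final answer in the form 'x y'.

[19; 3,2,12,2,3,38] for √372; ℓ=6 ⇒ convergent index 5
a_0=19:  p_0=19·1+0=19,  q_0=19·0+1=1
a_1=3:  p_1=3·19+1=58,  q_1=3·1+0=3
a_2=2:  p_2=2·58+19=135,  q_2=2·3+1=7
a_3=12:  p_3=12·135+58=1678,  q_3=12·7+3=87
a_4=2:  p_4=2·1678+135=3491,  q_4=2·87+7=181
a_5=3:  p_5=3·3491+1678=12151,  q_5=3·181+87=630
(x₁, y₁) = (12151, 630);  12151² − 372·630² = 1 ✓

12151 630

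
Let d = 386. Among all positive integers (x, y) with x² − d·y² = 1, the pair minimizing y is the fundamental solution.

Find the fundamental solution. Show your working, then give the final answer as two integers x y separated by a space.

111555 5678

[19; 1,1,1,4,1,18,1,4,1,1,1,38] for √386; ℓ=12 ⇒ convergent index 11
k=0  a_k=19  p_k/q_k = 19/1
…
k=2  a_k=1  p_k/q_k = 39/2
k=3  a_k=1  p_k/q_k = 59/3
…
k=8  a_k=4  p_k/q_k = 32771/1668
…
k=10  a_k=1  p_k/q_k = 72163/3673
k=11  a_k=1  p_k/q_k = 111555/5678
→ (111555, 5678).  Check: 111555²=12444518025, 386·5678²=12444518024, difference 1.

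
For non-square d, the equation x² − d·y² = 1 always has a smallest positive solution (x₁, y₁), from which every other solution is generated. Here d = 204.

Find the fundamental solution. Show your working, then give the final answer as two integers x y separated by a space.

4999 350

d=204: √d = [14; 3,1,1,6,1,1,3,28] (ℓ=8, even), read p_7/q_7
i=0: a=14 ⇒ p=14, q=1
i=1: a=3 ⇒ p=43, q=3
i=2: a=1 ⇒ p=57, q=4
i=3: a=1 ⇒ p=100, q=7
i=4: a=6 ⇒ p=657, q=46
…
i=6: a=1 ⇒ p=1414, q=99
i=7: a=3 ⇒ p=4999, q=350
→ (4999, 350).  Check: 4999²=24990001, 204·350²=24990000, difference 1.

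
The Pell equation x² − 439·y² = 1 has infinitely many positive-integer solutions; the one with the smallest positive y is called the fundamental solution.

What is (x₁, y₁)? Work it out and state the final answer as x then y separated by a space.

440 21

[20; 1,19,1,40] for √439; ℓ=4 ⇒ convergent index 3
step 0: (20, 1)  from 20·(1,0) + (0,1)
step 1: (21, 1)  from 1·(20,1) + (1,0)
step 2: (419, 20)  from 19·(21,1) + (20,1)
step 3: (440, 21)  from 1·(419,20) + (21,1)
fundamental: x₁=440, y₁=21  (since 193600 − 439·441 = 1)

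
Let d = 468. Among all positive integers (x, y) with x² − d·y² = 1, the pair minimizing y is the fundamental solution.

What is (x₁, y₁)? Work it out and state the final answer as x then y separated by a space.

√468 = [21; 1,1,1,2,1,1,1,42, …], period ℓ=8 (even) → k=7
k=0  a_k=21  p_k/q_k = 21/1
k=1  a_k=1  p_k/q_k = 22/1
…
k=6  a_k=1  p_k/q_k = 411/19
k=7  a_k=1  p_k/q_k = 649/30
(x₁, y₁) = (649, 30);  649² − 468·30² = 1 ✓

649 30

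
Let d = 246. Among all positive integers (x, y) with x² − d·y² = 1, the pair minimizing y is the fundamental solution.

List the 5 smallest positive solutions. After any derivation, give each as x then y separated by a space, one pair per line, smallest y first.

88805 5662
15772656049 1005627820
2801381440774085 178609557104538
497553357680112580801 31722843436331366360
88370451854763414035291525 5634294222548204422095062

√246 = [15; 1,2,5,1,14,1,5,2,1,30, …], period ℓ=10 (even) → k=9
k=0  a_k=15  p_k/q_k = 15/1
k=1  a_k=1  p_k/q_k = 16/1
k=2  a_k=2  p_k/q_k = 47/3
k=3  a_k=5  p_k/q_k = 251/16
k=4  a_k=1  p_k/q_k = 298/19
k=5  a_k=14  p_k/q_k = 4423/282
…
k=7  a_k=5  p_k/q_k = 28028/1787
k=8  a_k=2  p_k/q_k = 60777/3875
k=9  a_k=1  p_k/q_k = 88805/5662
→ (88805, 5662).  Check: 88805²=7886328025, 246·5662²=7886328024, difference 1.
(x_2, y_2) = (88805·88805 + 246·5662·5662, 88805·5662 + 5662·88805) = (15772656049, 1005627820)
(x_3, y_3) = (88805·15772656049 + 246·5662·1005627820, 88805·1005627820 + 5662·15772656049) = (2801381440774085, 178609557104538)
(x_4, y_4) = (88805·2801381440774085 + 246·5662·178609557104538, 88805·178609557104538 + 5662·2801381440774085) = (497553357680112580801, 31722843436331366360)
(x_5, y_5) = (88805·497553357680112580801 + 246·5662·31722843436331366360, 88805·31722843436331366360 + 5662·497553357680112580801) = (88370451854763414035291525, 5634294222548204422095062)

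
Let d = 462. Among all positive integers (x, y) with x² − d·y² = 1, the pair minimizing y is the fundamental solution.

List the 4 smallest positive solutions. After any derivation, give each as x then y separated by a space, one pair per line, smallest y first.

43 2
3697 172
317899 14790
27335617 1271768

d=462: √d = [21; 2,42] (ℓ=2, even), read p_1/q_1
i=0: a=21 ⇒ p=21, q=1
i=1: a=2 ⇒ p=43, q=2
(x₁, y₁) = (43, 2);  43² − 462·2² = 1 ✓
n=2: (43,2)∘(43,2) = (43·43+462·2·2, 43·2+2·43) = (3697,172)
n=3: (3697,172)∘(43,2) = (43·3697+462·2·172, 43·172+2·3697) = (317899,14790)
n=4: (317899,14790)∘(43,2) = (43·317899+462·2·14790, 43·14790+2·317899) = (27335617,1271768)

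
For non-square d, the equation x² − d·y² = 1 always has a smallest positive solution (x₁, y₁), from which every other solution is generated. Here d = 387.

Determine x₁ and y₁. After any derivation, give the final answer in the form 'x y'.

3482 177

d=387: √d = [19; 1,2,19,2,1,38] (ℓ=6, even), read p_5/q_5
k=0  a_k=19  p_k/q_k = 19/1
k=1  a_k=1  p_k/q_k = 20/1
…
k=4  a_k=2  p_k/q_k = 2341/119
k=5  a_k=1  p_k/q_k = 3482/177
(x₁, y₁) = (3482, 177);  3482² − 387·177² = 1 ✓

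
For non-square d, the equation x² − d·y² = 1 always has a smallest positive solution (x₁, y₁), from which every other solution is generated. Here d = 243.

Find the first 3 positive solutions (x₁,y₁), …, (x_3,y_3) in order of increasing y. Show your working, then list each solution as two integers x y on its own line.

70226 4505
9863382151 632736260
1385331749802026 88869073185015

[15; 1,1,2,3,15,3,2,1,1,30] for √243; ℓ=10 ⇒ convergent index 9
step 0: (15, 1)  from 15·(1,0) + (0,1)
…
step 3: (78, 5)  from 2·(31,2) + (16,1)
step 4: (265, 17)  from 3·(78,5) + (31,2)
…
step 7: (28901, 1854)  from 2·(12424,797) + (4053,260)
step 8: (41325, 2651)  from 1·(28901,1854) + (12424,797)
step 9: (70226, 4505)  from 1·(41325,2651) + (28901,1854)
(x₁, y₁) = (70226, 4505);  70226² − 243·4505² = 1 ✓
(x_2, y_2) = (70226·70226 + 243·4505·4505, 70226·4505 + 4505·70226) = (9863382151, 632736260)
(x_3, y_3) = (70226·9863382151 + 243·4505·632736260, 70226·632736260 + 4505·9863382151) = (1385331749802026, 88869073185015)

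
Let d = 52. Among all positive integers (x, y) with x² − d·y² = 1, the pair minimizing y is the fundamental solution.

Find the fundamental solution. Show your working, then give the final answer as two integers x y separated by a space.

649 90

[7; 4,1,2,1,4,14] for √52; ℓ=6 ⇒ convergent index 5
i=0: a=7 ⇒ p=7, q=1
…
i=2: a=1 ⇒ p=36, q=5
…
i=4: a=1 ⇒ p=137, q=19
i=5: a=4 ⇒ p=649, q=90
(x₁, y₁) = (649, 90);  649² − 52·90² = 1 ✓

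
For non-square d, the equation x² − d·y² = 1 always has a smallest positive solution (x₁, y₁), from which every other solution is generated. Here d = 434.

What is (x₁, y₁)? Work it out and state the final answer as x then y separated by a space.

125 6

√434 = [20; 1,4,1,40, …], period ℓ=4 (even) → k=3
a_0=20:  p_0=20·1+0=20,  q_0=20·0+1=1
a_1=1:  p_1=1·20+1=21,  q_1=1·1+0=1
a_2=4:  p_2=4·21+20=104,  q_2=4·1+1=5
a_3=1:  p_3=1·104+21=125,  q_3=1·5+1=6
fundamental: x₁=125, y₁=6  (since 15625 − 434·36 = 1)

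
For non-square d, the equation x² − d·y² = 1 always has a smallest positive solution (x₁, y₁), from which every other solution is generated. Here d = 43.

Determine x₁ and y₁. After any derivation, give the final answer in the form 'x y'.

3482 531

d=43: √d = [6; 1,1,3,1,5,1,3,1,1,12] (ℓ=10, even), read p_9/q_9
i=0: a=6 ⇒ p=6, q=1
…
i=2: a=1 ⇒ p=13, q=2
i=3: a=3 ⇒ p=46, q=7
i=4: a=1 ⇒ p=59, q=9
…
i=6: a=1 ⇒ p=400, q=61
i=7: a=3 ⇒ p=1541, q=235
i=8: a=1 ⇒ p=1941, q=296
i=9: a=1 ⇒ p=3482, q=531
fundamental: x₁=3482, y₁=531  (since 12124324 − 43·281961 = 1)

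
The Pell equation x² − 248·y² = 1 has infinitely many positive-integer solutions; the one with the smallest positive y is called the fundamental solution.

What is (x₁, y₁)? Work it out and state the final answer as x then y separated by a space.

d=248: √d = [15; 1,2,1,30] (ℓ=4, even), read p_3/q_3
a_0=15:  p_0=15·1+0=15,  q_0=15·0+1=1
…
a_2=2:  p_2=2·16+15=47,  q_2=2·1+1=3
a_3=1:  p_3=1·47+16=63,  q_3=1·3+1=4
fundamental: x₁=63, y₁=4  (since 3969 − 248·16 = 1)

63 4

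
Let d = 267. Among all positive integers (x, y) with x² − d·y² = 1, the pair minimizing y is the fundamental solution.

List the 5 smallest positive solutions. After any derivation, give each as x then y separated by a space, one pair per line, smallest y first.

2402 147
11539207 706188
55434348026 3392527005
266306596377697 16297699025832
1279336833564108362 78294142727569923

√267 → a₀=16, period (2,1,15,1,2,32); ℓ=6 even so k=5
a_0=16:  p_0=16·1+0=16,  q_0=16·0+1=1
a_1=2:  p_1=2·16+1=33,  q_1=2·1+0=2
a_2=1:  p_2=1·33+16=49,  q_2=1·2+1=3
…
a_4=1:  p_4=1·768+49=817,  q_4=1·47+3=50
a_5=2:  p_5=2·817+768=2402,  q_5=2·50+47=147
(x₁, y₁) = (2402, 147);  2402² − 267·147² = 1 ✓
k=2:  x_2 = 2402·2402+267·147·147 = 11539207,  y_2 = 2402·147+147·2402 = 706188
k=3:  x_3 = 2402·11539207+267·147·706188 = 55434348026,  y_3 = 2402·706188+147·11539207 = 3392527005
k=4:  x_4 = 2402·55434348026+267·147·3392527005 = 266306596377697,  y_4 = 2402·3392527005+147·55434348026 = 16297699025832
k=5:  x_5 = 2402·266306596377697+267·147·16297699025832 = 1279336833564108362,  y_5 = 2402·16297699025832+147·266306596377697 = 78294142727569923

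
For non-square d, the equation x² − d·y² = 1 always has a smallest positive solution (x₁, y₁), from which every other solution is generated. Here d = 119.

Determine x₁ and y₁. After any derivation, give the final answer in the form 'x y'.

d=119: √d = [10; 1,9,1,20] (ℓ=4, even), read p_3/q_3
k=0  a_k=10  p_k/q_k = 10/1
k=1  a_k=1  p_k/q_k = 11/1
k=2  a_k=9  p_k/q_k = 109/10
k=3  a_k=1  p_k/q_k = 120/11
→ (120, 11).  Check: 120²=14400, 119·11²=14399, difference 1.

120 11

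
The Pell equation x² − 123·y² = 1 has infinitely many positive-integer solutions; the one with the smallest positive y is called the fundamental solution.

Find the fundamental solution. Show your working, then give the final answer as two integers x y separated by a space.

122 11

d=123: √d = [11; 11,22] (ℓ=2, even), read p_1/q_1
k=0  a_k=11  p_k/q_k = 11/1
k=1  a_k=11  p_k/q_k = 122/11
fundamental: x₁=122, y₁=11  (since 14884 − 123·121 = 1)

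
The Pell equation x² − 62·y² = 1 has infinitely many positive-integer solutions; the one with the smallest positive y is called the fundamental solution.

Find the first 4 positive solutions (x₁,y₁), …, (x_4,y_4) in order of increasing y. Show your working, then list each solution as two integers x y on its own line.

63 8
7937 1008
999999 127000
125991937 16000992

√62 = [7; 1,6,1,14, …], period ℓ=4 (even) → k=3
a_0=7:  p_0=7·1+0=7,  q_0=7·0+1=1
a_1=1:  p_1=1·7+1=8,  q_1=1·1+0=1
a_2=6:  p_2=6·8+7=55,  q_2=6·1+1=7
a_3=1:  p_3=1·55+8=63,  q_3=1·7+1=8
fundamental: x₁=63, y₁=8  (since 3969 − 62·64 = 1)
k=2:  x_2 = 63·63+62·8·8 = 7937,  y_2 = 63·8+8·63 = 1008
k=3:  x_3 = 63·7937+62·8·1008 = 999999,  y_3 = 63·1008+8·7937 = 127000
k=4:  x_4 = 63·999999+62·8·127000 = 125991937,  y_4 = 63·127000+8·999999 = 16000992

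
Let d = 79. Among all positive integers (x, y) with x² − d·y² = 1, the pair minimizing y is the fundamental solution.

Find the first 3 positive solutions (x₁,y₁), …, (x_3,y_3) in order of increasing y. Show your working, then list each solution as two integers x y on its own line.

[8; 1,7,1,16] for √79; ℓ=4 ⇒ convergent index 3
i=0: a=8 ⇒ p=8, q=1
…
i=2: a=7 ⇒ p=71, q=8
i=3: a=1 ⇒ p=80, q=9
fundamental: x₁=80, y₁=9  (since 6400 − 79·81 = 1)
n=2: (80,9)∘(80,9) = (80·80+79·9·9, 80·9+9·80) = (12799,1440)
n=3: (12799,1440)∘(80,9) = (80·12799+79·9·1440, 80·1440+9·12799) = (2047760,230391)

80 9
12799 1440
2047760 230391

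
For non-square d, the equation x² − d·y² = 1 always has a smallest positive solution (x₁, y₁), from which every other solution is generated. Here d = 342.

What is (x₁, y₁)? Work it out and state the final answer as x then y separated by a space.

37 2

√342 → a₀=18, period (2,36); ℓ=2 even so k=1
a_0=18:  p_0=18·1+0=18,  q_0=18·0+1=1
a_1=2:  p_1=2·18+1=37,  q_1=2·1+0=2
(x₁, y₁) = (37, 2);  37² − 342·2² = 1 ✓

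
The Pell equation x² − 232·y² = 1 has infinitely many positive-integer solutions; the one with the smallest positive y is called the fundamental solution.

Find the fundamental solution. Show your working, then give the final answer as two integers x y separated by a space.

√232 → a₀=15, period (4,3,7,3,4,30); ℓ=6 even so k=5
a_0=15:  p_0=15·1+0=15,  q_0=15·0+1=1
a_1=4:  p_1=4·15+1=61,  q_1=4·1+0=4
a_2=3:  p_2=3·61+15=198,  q_2=3·4+1=13
…
a_4=3:  p_4=3·1447+198=4539,  q_4=3·95+13=298
a_5=4:  p_5=4·4539+1447=19603,  q_5=4·298+95=1287
→ (19603, 1287).  Check: 19603²=384277609, 232·1287²=384277608, difference 1.

19603 1287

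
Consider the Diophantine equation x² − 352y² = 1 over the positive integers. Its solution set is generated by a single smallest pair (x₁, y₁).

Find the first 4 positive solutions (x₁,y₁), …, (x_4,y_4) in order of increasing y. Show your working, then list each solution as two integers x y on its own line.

√352 = [18; 1,3,5,9,5,3,1,36, …], period ℓ=8 (even) → k=7
step 0: (18, 1)  from 18·(1,0) + (0,1)
step 1: (19, 1)  from 1·(18,1) + (1,0)
…
step 3: (394, 21)  from 5·(75,4) + (19,1)
…
step 6: (59118, 3151)  from 3·(18499,986) + (3621,193)
step 7: (77617, 4137)  from 1·(59118,3151) + (18499,986)
→ (77617, 4137).  Check: 77617²=6024398689, 352·4137²=6024398688, difference 1.
(77617+4137√352)^2 = 12048797377 + 642203058√352
(77617+4137√352)^3 = 1870383011943601 + 99691749501435√352
(77617+4137√352)^4 = 290347036464004160257 + 15475549041463557732√352

77617 4137
12048797377 642203058
1870383011943601 99691749501435
290347036464004160257 15475549041463557732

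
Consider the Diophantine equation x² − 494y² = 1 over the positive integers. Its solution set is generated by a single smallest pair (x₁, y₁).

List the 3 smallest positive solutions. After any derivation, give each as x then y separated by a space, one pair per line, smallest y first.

√494 → a₀=22, period (4,2,2,1,2,1,2,2,4,44); ℓ=10 even so k=9
i=0: a=22 ⇒ p=22, q=1
…
i=4: a=1 ⇒ p=689, q=31
…
i=6: a=1 ⇒ p=2556, q=115
…
i=8: a=2 ⇒ p=16514, q=743
i=9: a=4 ⇒ p=73035, q=3286
→ (73035, 3286).  Check: 73035²=5334111225, 494·3286²=5334111224, difference 1.
k=2:  x_2 = 73035·73035+494·3286·3286 = 10668222449,  y_2 = 73035·3286+3286·73035 = 479986020
k=3:  x_3 = 73035·10668222449+494·3286·479986020 = 1558307253052395,  y_3 = 73035·479986020+3286·10668222449 = 70111557938114

73035 3286
10668222449 479986020
1558307253052395 70111557938114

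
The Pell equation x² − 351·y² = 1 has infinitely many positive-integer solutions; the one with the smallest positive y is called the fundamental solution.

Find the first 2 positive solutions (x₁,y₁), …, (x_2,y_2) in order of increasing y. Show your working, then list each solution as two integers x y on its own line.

62425 3332
7793761249 416000200

√351 → a₀=18, period (1,2,1,3,2,2,2,3,1,2,1,36); ℓ=12 even so k=11
a_0=18:  p_0=18·1+0=18,  q_0=18·0+1=1
a_1=1:  p_1=1·18+1=19,  q_1=1·1+0=1
a_2=2:  p_2=2·19+18=56,  q_2=2·1+1=3
…
a_4=3:  p_4=3·75+56=281,  q_4=3·4+3=15
…
a_7=2:  p_7=2·1555+637=3747,  q_7=2·83+34=200
…
a_10=2:  p_10=2·16543+12796=45882,  q_10=2·883+683=2449
a_11=1:  p_11=1·45882+16543=62425,  q_11=1·2449+883=3332
→ (62425, 3332).  Check: 62425²=3896880625, 351·3332²=3896880624, difference 1.
k=2:  x_2 = 62425·62425+351·3332·3332 = 7793761249,  y_2 = 62425·3332+3332·62425 = 416000200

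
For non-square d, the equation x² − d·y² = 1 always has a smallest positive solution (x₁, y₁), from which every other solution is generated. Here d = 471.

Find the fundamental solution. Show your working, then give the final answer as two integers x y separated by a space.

7838695 361188

d=471: √d = [21; 1,2,2,1,3,…,2,1,42] (ℓ=14, even), read p_13/q_13
step 0: (21, 1)  from 21·(1,0) + (0,1)
step 1: (22, 1)  from 1·(21,1) + (1,0)
step 2: (65, 3)  from 2·(22,1) + (21,1)
step 3: (152, 7)  from 2·(65,3) + (22,1)
step 4: (217, 10)  from 1·(152,7) + (65,3)
step 5: (803, 37)  from 3·(217,10) + (152,7)
step 6: (3429, 158)  from 4·(803,37) + (217,10)
step 7: (48809, 2249)  from 14·(3429,158) + (803,37)
step 8: (198665, 9154)  from 4·(48809,2249) + (3429,158)
…
step 10: (843469, 38865)  from 1·(644804,29711) + (198665,9154)
step 11: (2331742, 107441)  from 2·(843469,38865) + (644804,29711)
step 12: (5506953, 253747)  from 2·(2331742,107441) + (843469,38865)
step 13: (7838695, 361188)  from 1·(5506953,253747) + (2331742,107441)
(x₁, y₁) = (7838695, 361188);  7838695² − 471·361188² = 1 ✓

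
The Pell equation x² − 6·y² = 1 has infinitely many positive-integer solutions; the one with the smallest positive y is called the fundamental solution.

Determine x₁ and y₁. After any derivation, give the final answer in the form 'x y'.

5 2

[2; 2,4] for √6; ℓ=2 ⇒ convergent index 1
k=0  a_k=2  p_k/q_k = 2/1
k=1  a_k=2  p_k/q_k = 5/2
(x₁, y₁) = (5, 2);  5² − 6·2² = 1 ✓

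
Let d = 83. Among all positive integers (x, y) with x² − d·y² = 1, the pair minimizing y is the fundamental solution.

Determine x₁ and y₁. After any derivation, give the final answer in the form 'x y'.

√83 → a₀=9, period (9,18); ℓ=2 even so k=1
step 0: (9, 1)  from 9·(1,0) + (0,1)
step 1: (82, 9)  from 9·(9,1) + (1,0)
→ (82, 9).  Check: 82²=6724, 83·9²=6723, difference 1.

82 9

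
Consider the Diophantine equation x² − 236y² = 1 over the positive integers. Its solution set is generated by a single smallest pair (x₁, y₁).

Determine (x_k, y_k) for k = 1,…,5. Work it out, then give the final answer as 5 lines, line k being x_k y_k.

561799 36570
631236232801 41089978860
709255768702176199 46168618067101710
796918363201596536611201 51874966922918257173720
895415879055878209574570044999 58286609084610939305810342850

[15; 2,1,3,5,1,6,1,5,3,1,2,30] for √236; ℓ=12 ⇒ convergent index 11
k=0  a_k=15  p_k/q_k = 15/1
…
k=3  a_k=3  p_k/q_k = 169/11
k=4  a_k=5  p_k/q_k = 891/58
…
k=6  a_k=6  p_k/q_k = 7251/472
…
k=10  a_k=1  p_k/q_k = 203535/13249
k=11  a_k=2  p_k/q_k = 561799/36570
fundamental: x₁=561799, y₁=36570  (since 315618116401 − 236·1337364900 = 1)
k=2:  x_2 = 561799·561799+236·36570·36570 = 631236232801,  y_2 = 561799·36570+36570·561799 = 41089978860
k=3:  x_3 = 561799·631236232801+236·36570·41089978860 = 709255768702176199,  y_3 = 561799·41089978860+36570·631236232801 = 46168618067101710
k=4:  x_4 = 561799·709255768702176199+236·36570·46168618067101710 = 796918363201596536611201,  y_4 = 561799·46168618067101710+36570·709255768702176199 = 51874966922918257173720
k=5:  x_5 = 561799·796918363201596536611201+236·36570·51874966922918257173720 = 895415879055878209574570044999,  y_5 = 561799·51874966922918257173720+36570·796918363201596536611201 = 58286609084610939305810342850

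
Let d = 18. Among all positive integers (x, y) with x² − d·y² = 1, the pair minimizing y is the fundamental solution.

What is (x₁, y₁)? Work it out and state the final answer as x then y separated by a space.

17 4

d=18: √d = [4; 4,8] (ℓ=2, even), read p_1/q_1
step 0: (4, 1)  from 4·(1,0) + (0,1)
step 1: (17, 4)  from 4·(4,1) + (1,0)
→ (17, 4).  Check: 17²=289, 18·4²=288, difference 1.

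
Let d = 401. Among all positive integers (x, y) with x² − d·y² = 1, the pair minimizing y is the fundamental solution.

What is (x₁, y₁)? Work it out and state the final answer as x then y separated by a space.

[20; 40] for √401; ℓ=1 ⇒ convergent index 1
k=0  a_k=20  p_k/q_k = 20/1
k=1  a_k=40  p_k/q_k = 801/40
→ (801, 40).  Check: 801²=641601, 401·40²=641600, difference 1.

801 40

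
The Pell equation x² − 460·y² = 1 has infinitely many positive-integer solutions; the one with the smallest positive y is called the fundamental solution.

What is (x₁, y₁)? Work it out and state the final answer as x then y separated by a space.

2535751 118230

[21; 2,4,3,1,2,10,2,1,3,4,2,42] for √460; ℓ=12 ⇒ convergent index 11
i=0: a=21 ⇒ p=21, q=1
…
i=3: a=3 ⇒ p=622, q=29
i=4: a=1 ⇒ p=815, q=38
…
i=7: a=2 ⇒ p=48922, q=2281
…
i=10: a=4 ⇒ p=1135029, q=52921
i=11: a=2 ⇒ p=2535751, q=118230
(x₁, y₁) = (2535751, 118230);  2535751² − 460·118230² = 1 ✓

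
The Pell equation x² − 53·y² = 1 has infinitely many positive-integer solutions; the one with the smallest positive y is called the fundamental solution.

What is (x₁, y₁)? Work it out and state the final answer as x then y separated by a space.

66249 9100

[7; 3,1,1,3,14] for √53; ℓ=5 ⇒ convergent index 9
k=0  a_k=7  p_k/q_k = 7/1
k=1  a_k=3  p_k/q_k = 22/3
…
k=5  a_k=14  p_k/q_k = 2599/357
…
k=8  a_k=1  p_k/q_k = 18557/2549
k=9  a_k=3  p_k/q_k = 66249/9100
(x₁, y₁) = (66249, 9100);  66249² − 53·9100² = 1 ✓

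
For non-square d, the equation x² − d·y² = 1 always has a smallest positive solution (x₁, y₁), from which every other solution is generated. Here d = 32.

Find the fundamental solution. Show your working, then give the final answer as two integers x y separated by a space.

17 3

√32 = [5; 1,1,1,10, …], period ℓ=4 (even) → k=3
a_0=5:  p_0=5·1+0=5,  q_0=5·0+1=1
a_1=1:  p_1=1·5+1=6,  q_1=1·1+0=1
a_2=1:  p_2=1·6+5=11,  q_2=1·1+1=2
a_3=1:  p_3=1·11+6=17,  q_3=1·2+1=3
fundamental: x₁=17, y₁=3  (since 289 − 32·9 = 1)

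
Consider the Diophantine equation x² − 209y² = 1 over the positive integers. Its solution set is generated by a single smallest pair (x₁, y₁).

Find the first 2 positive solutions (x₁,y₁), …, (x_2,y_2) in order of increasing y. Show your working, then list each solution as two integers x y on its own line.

46551 3220
4333991201 299788440

√209 → a₀=14, period (2,5,3,2,3,5,2,28); ℓ=8 even so k=7
k=0  a_k=14  p_k/q_k = 14/1
k=1  a_k=2  p_k/q_k = 29/2
k=2  a_k=5  p_k/q_k = 159/11
…
k=4  a_k=2  p_k/q_k = 1171/81
k=5  a_k=3  p_k/q_k = 4019/278
k=6  a_k=5  p_k/q_k = 21266/1471
k=7  a_k=2  p_k/q_k = 46551/3220
(x₁, y₁) = (46551, 3220);  46551² − 209·3220² = 1 ✓
k=2:  x_2 = 46551·46551+209·3220·3220 = 4333991201,  y_2 = 46551·3220+3220·46551 = 299788440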